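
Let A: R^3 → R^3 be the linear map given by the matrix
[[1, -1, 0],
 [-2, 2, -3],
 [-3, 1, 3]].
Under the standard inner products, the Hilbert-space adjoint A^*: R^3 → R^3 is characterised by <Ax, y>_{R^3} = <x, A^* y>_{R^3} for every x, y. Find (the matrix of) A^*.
A^* = A^T =
[[1, -2, -3],
 [-1, 2, 1],
 [0, -3, 3]]

For real matrices with standard dot products, the defining identity <Ax, y> = <x, A^* y> gives (Ax)^T y = x^T (A^*) y, i.e. x^T A^T y = x^T (A^*) y. Since this holds for all x, y, we must have A^* = A^T. Therefore
A^* =
[[1, -2, -3],
 [-1, 2, 1],
 [0, -3, 3]].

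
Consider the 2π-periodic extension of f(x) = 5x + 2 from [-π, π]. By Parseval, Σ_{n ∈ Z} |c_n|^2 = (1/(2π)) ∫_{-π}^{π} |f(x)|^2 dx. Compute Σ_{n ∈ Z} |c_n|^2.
Σ |c_n|^2 = 25π^2/3 + 4

Expand and integrate term by term over [-π, π]:
  ∫ (5x)^2 dx = 25·(2π^3/3); ∫ 2·5·(2)·x dx = 0 (odd integrand); ∫ 2^2 dx = 4·2π.
So (1/(2π)) ∫_{-π}^{π} (5x + 2)^2 dx = 25π^2/3 + 4 = 25π^2/3 + 4.
Parseval ⇒ Σ |c_n|^2 = 25π^2/3 + 4.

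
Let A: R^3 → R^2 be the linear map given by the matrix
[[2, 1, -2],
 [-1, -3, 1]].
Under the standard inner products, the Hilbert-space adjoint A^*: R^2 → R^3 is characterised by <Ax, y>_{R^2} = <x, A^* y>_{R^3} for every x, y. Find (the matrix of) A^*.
A^* = A^T =
[[2, -1],
 [1, -3],
 [-2, 1]]

For real matrices with standard dot products, the defining identity <Ax, y> = <x, A^* y> gives (Ax)^T y = x^T (A^*) y, i.e. x^T A^T y = x^T (A^*) y. Since this holds for all x, y, we must have A^* = A^T. Therefore
A^* =
[[2, -1],
 [1, -3],
 [-2, 1]].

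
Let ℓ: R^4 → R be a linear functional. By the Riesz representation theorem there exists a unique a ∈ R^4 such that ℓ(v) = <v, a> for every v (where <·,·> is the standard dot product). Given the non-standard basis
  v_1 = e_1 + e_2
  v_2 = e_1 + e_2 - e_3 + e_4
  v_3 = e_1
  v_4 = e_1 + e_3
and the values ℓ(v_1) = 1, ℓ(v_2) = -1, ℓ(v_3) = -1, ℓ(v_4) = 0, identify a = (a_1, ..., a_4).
a = (-1, 2, 1, -1)

Write a = (a_1, ..., a_4) in the standard basis. For each basis vector v_i, ℓ(v_i) = <v_i, a> is a linear equation in the a_j's. Collect the n equations into a matrix system V a = ℓ, where row i of V is v_i (expressed in the standard basis). Since V is invertible (lower-triangular with 1s on the diagonal, up to permutation), solve by back-substitution:
  V =
[[1, 1, 0, 0],
 [1, 1, -1, 1],
 [1, 0, 0, 0],
 [1, 0, 1, 0]]
  V a = (1, -1, -1, 0)
Solving gives a = (-1, 2, 1, -1).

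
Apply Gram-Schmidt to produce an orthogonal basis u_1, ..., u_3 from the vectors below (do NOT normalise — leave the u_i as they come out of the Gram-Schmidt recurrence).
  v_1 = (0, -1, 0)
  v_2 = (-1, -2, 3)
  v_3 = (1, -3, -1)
Orthogonal basis:
  u_1 = (0, -1, 0)
  u_2 = (-1, 0, 3)
  u_3 = (3/5, 0, 1/5)

Apply the Gram-Schmidt recurrence
  u_1 = v_1
  u_i = v_i − Σ_{j<i} ((v_i · u_j) / (u_j · u_j)) · u_j.

Step by step this gives:
  u_1 = (0, -1, 0)
  u_2 = (-1, 0, 3)
  u_3 = (3/5, 0, 1/5)

Orthogonality check:
  u_2 · u_1 = 0 (should be 0)
  u_3 · u_1 = 0 (should be 0)
  u_3 · u_2 = 0 (should be 0)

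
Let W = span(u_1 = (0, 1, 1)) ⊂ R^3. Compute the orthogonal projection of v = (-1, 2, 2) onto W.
proj_W(v) = (0, 2, 2)

Set up U = [u_1 | ... | u_1] ∈ R^(3×1). The projector onto W = col(U) is P = U (U^T U)^(-1) U^T.
Compute U^T U =
  [2],
and U^T v = (4).
Solve U^T U · c = U^T v for the coefficients: c = (2). The projection is proj_W(v) = U c.
Check: (v - proj_W(v)) · u_1 = 0  (should be 0).
Result: proj_W(v) = (0, 2, 2).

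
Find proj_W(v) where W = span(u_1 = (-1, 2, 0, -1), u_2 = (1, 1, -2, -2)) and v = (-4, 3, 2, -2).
proj_W(v) = (-55/17, 4, 28/17, -13/17)

Set up U = [u_1 | ... | u_2] ∈ R^(4×2). The projector onto W = col(U) is P = U (U^T U)^(-1) U^T.
Compute U^T U =
  [6, 3]
  [3, 10],
and U^T v = (12, -1).
Solve U^T U · c = U^T v for the coefficients: c = (41/17, -14/17). The projection is proj_W(v) = U c.
Check: (v - proj_W(v)) · u_1 = 0  (should be 0).
Check: (v - proj_W(v)) · u_2 = 0  (should be 0).
Result: proj_W(v) = (-55/17, 4, 28/17, -13/17).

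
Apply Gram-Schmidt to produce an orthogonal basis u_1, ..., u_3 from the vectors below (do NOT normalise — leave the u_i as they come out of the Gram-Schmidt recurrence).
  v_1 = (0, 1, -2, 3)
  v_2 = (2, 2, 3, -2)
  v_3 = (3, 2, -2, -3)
Orthogonal basis:
  u_1 = (0, 1, -2, 3)
  u_2 = (2, 19/7, 11/7, 1/7)
  u_3 = (181/97, 131/194, -322/97, -473/194)

Apply the Gram-Schmidt recurrence
  u_1 = v_1
  u_i = v_i − Σ_{j<i} ((v_i · u_j) / (u_j · u_j)) · u_j.

Step by step this gives:
  u_1 = (0, 1, -2, 3)
  u_2 = (2, 19/7, 11/7, 1/7)
  u_3 = (181/97, 131/194, -322/97, -473/194)

Orthogonality check:
  u_2 · u_1 = 0 (should be 0)
  u_3 · u_1 = 0 (should be 0)
  u_3 · u_2 = 0 (should be 0)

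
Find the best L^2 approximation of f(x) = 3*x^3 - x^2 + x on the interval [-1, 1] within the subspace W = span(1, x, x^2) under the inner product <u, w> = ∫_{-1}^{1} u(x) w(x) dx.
g(x) = -x^2 + 14*x/5

The best approximation g ∈ W is the orthogonal projection of f onto W. Writing g = a_0 + a_1 x + a_2 x^2, the coefficients solve the normal equations G · a = b where
  G_{ij} = <φ_i, φ_j> and b_i = <f, φ_i>, with φ_0 = 1, φ_1 = x, φ_2 = x^2.
G =
  [2, 0, 2/3]
  [0, 2/3, 0]
  [2/3, 0, 2/5],
b = (-2/3, 28/15, -2/5).
Solving gives a_0 = 0, a_1 = 14/5, a_2 = -1, so
  g(x) = -x^2 + 14*x/5.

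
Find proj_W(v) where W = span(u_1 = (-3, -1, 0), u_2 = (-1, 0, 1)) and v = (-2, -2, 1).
proj_W(v) = (-27/11, -7/11, 6/11)

Set up U = [u_1 | ... | u_2] ∈ R^(3×2). The projector onto W = col(U) is P = U (U^T U)^(-1) U^T.
Compute U^T U =
  [10, 3]
  [3, 2],
and U^T v = (8, 3).
Solve U^T U · c = U^T v for the coefficients: c = (7/11, 6/11). The projection is proj_W(v) = U c.
Check: (v - proj_W(v)) · u_1 = 0  (should be 0).
Check: (v - proj_W(v)) · u_2 = 0  (should be 0).
Result: proj_W(v) = (-27/11, -7/11, 6/11).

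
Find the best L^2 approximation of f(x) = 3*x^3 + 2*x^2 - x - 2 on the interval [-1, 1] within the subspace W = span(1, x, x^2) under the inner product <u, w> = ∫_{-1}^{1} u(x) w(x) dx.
g(x) = 2*x^2 + 4*x/5 - 2

The best approximation g ∈ W is the orthogonal projection of f onto W. Writing g = a_0 + a_1 x + a_2 x^2, the coefficients solve the normal equations G · a = b where
  G_{ij} = <φ_i, φ_j> and b_i = <f, φ_i>, with φ_0 = 1, φ_1 = x, φ_2 = x^2.
G =
  [2, 0, 2/3]
  [0, 2/3, 0]
  [2/3, 0, 2/5],
b = (-8/3, 8/15, -8/15).
Solving gives a_0 = -2, a_1 = 4/5, a_2 = 2, so
  g(x) = 2*x^2 + 4*x/5 - 2.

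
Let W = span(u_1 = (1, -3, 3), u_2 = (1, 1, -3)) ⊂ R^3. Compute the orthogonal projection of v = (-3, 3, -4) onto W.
proj_W(v) = (-21/11, 45/11, -36/11)

Set up U = [u_1 | ... | u_2] ∈ R^(3×2). The projector onto W = col(U) is P = U (U^T U)^(-1) U^T.
Compute U^T U =
  [19, -11]
  [-11, 11],
and U^T v = (-24, 12).
Solve U^T U · c = U^T v for the coefficients: c = (-3/2, -9/22). The projection is proj_W(v) = U c.
Check: (v - proj_W(v)) · u_1 = 0  (should be 0).
Check: (v - proj_W(v)) · u_2 = 0  (should be 0).
Result: proj_W(v) = (-21/11, 45/11, -36/11).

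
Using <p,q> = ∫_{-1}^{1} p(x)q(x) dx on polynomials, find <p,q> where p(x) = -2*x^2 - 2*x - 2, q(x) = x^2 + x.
<p,q> = -52/15

Expand the product: p(x)·q(x) = -2*x^4 - 4*x^3 - 4*x^2 - 2*x.
∫_{-1}^{1} of each monomial x^k gives [2/(k+1) if k even, 0 if k odd]. Integrating term-by-term (or equivalently evaluating the antiderivative F(x) = -2*x^5/5 - x^4 - 4*x^3/3 - x^2 at the endpoints):
  F(1) − F(−1) = -56/15 − (-4/15) = -52/15.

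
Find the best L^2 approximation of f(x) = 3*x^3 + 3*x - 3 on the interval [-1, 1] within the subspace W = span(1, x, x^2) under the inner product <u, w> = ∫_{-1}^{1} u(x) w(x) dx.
g(x) = 24*x/5 - 3

The best approximation g ∈ W is the orthogonal projection of f onto W. Writing g = a_0 + a_1 x + a_2 x^2, the coefficients solve the normal equations G · a = b where
  G_{ij} = <φ_i, φ_j> and b_i = <f, φ_i>, with φ_0 = 1, φ_1 = x, φ_2 = x^2.
G =
  [2, 0, 2/3]
  [0, 2/3, 0]
  [2/3, 0, 2/5],
b = (-6, 16/5, -2).
Solving gives a_0 = -3, a_1 = 24/5, a_2 = 0, so
  g(x) = 24*x/5 - 3.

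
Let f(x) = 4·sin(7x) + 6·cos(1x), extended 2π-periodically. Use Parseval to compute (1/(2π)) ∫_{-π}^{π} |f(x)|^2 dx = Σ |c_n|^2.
Σ |c_n|^2 = 26

Expand |f|^2 and use orthogonality of {sin(nx), cos(mx)} on [-π, π]:
  ∫_{-π}^{π} sin(nx)^2 dx = π, ∫ cos(mx)^2 dx = π, and cross terms integrate to 0.
So ∫_{-π}^{π} f(x)^2 dx = 4^2 · π + 6^2 · π = (16 + 36)π.
Divide by 2π: (16 + 36)/2 = 26.
By Parseval, this equals Σ |c_n|^2.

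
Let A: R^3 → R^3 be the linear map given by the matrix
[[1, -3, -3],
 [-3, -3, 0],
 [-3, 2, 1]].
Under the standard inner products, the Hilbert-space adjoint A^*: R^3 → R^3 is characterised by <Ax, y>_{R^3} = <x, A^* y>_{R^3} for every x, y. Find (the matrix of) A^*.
A^* = A^T =
[[1, -3, -3],
 [-3, -3, 2],
 [-3, 0, 1]]

For real matrices with standard dot products, the defining identity <Ax, y> = <x, A^* y> gives (Ax)^T y = x^T (A^*) y, i.e. x^T A^T y = x^T (A^*) y. Since this holds for all x, y, we must have A^* = A^T. Therefore
A^* =
[[1, -3, -3],
 [-3, -3, 2],
 [-3, 0, 1]].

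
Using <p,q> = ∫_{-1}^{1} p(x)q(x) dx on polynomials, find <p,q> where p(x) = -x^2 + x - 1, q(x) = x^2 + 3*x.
<p,q> = 14/15

Expand the product: p(x)·q(x) = -x^4 - 2*x^3 + 2*x^2 - 3*x.
∫_{-1}^{1} of each monomial x^k gives [2/(k+1) if k even, 0 if k odd]. Integrating term-by-term (or equivalently evaluating the antiderivative F(x) = -x^5/5 - x^4/2 + 2*x^3/3 - 3*x^2/2 at the endpoints):
  F(1) − F(−1) = -23/15 − (-37/15) = 14/15.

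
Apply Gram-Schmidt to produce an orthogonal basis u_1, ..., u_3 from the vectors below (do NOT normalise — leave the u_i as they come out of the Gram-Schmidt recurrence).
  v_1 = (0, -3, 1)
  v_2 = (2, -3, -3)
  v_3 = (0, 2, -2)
Orthogonal basis:
  u_1 = (0, -3, 1)
  u_2 = (2, -6/5, -18/5)
  u_3 = (-12/23, -2/23, -6/23)

Apply the Gram-Schmidt recurrence
  u_1 = v_1
  u_i = v_i − Σ_{j<i} ((v_i · u_j) / (u_j · u_j)) · u_j.

Step by step this gives:
  u_1 = (0, -3, 1)
  u_2 = (2, -6/5, -18/5)
  u_3 = (-12/23, -2/23, -6/23)

Orthogonality check:
  u_2 · u_1 = 0 (should be 0)
  u_3 · u_1 = 0 (should be 0)
  u_3 · u_2 = 0 (should be 0)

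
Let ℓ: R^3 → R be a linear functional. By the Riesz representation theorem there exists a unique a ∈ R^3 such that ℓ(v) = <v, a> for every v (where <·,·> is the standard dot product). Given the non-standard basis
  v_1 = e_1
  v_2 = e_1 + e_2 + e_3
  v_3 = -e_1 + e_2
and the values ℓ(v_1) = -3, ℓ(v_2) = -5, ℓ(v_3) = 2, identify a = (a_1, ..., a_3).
a = (-3, -1, -1)

Write a = (a_1, ..., a_3) in the standard basis. For each basis vector v_i, ℓ(v_i) = <v_i, a> is a linear equation in the a_j's. Collect the n equations into a matrix system V a = ℓ, where row i of V is v_i (expressed in the standard basis). Since V is invertible (lower-triangular with 1s on the diagonal, up to permutation), solve by back-substitution:
  V =
[[1, 0, 0],
 [1, 1, 1],
 [-1, 1, 0]]
  V a = (-3, -5, 2)
Solving gives a = (-3, -1, -1).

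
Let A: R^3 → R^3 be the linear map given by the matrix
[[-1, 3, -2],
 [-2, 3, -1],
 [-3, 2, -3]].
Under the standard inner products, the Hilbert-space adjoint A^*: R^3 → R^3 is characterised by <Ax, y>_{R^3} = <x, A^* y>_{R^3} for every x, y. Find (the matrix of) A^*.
A^* = A^T =
[[-1, -2, -3],
 [3, 3, 2],
 [-2, -1, -3]]

For real matrices with standard dot products, the defining identity <Ax, y> = <x, A^* y> gives (Ax)^T y = x^T (A^*) y, i.e. x^T A^T y = x^T (A^*) y. Since this holds for all x, y, we must have A^* = A^T. Therefore
A^* =
[[-1, -2, -3],
 [3, 3, 2],
 [-2, -1, -3]].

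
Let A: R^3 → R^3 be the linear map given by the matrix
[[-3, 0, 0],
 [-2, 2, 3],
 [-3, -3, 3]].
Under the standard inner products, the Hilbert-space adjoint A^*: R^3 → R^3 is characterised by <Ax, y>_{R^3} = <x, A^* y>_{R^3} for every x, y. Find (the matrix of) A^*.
A^* = A^T =
[[-3, -2, -3],
 [0, 2, -3],
 [0, 3, 3]]

For real matrices with standard dot products, the defining identity <Ax, y> = <x, A^* y> gives (Ax)^T y = x^T (A^*) y, i.e. x^T A^T y = x^T (A^*) y. Since this holds for all x, y, we must have A^* = A^T. Therefore
A^* =
[[-3, -2, -3],
 [0, 2, -3],
 [0, 3, 3]].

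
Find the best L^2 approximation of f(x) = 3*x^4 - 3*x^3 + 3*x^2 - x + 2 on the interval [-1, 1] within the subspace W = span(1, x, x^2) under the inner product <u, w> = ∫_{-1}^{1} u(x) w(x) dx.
g(x) = 39*x^2/7 - 14*x/5 + 61/35

The best approximation g ∈ W is the orthogonal projection of f onto W. Writing g = a_0 + a_1 x + a_2 x^2, the coefficients solve the normal equations G · a = b where
  G_{ij} = <φ_i, φ_j> and b_i = <f, φ_i>, with φ_0 = 1, φ_1 = x, φ_2 = x^2.
G =
  [2, 0, 2/3]
  [0, 2/3, 0]
  [2/3, 0, 2/5],
b = (36/5, -28/15, 356/105).
Solving gives a_0 = 61/35, a_1 = -14/5, a_2 = 39/7, so
  g(x) = 39*x^2/7 - 14*x/5 + 61/35.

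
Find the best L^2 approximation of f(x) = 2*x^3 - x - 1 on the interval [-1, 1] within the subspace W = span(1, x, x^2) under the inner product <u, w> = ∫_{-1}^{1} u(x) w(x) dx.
g(x) = x/5 - 1

The best approximation g ∈ W is the orthogonal projection of f onto W. Writing g = a_0 + a_1 x + a_2 x^2, the coefficients solve the normal equations G · a = b where
  G_{ij} = <φ_i, φ_j> and b_i = <f, φ_i>, with φ_0 = 1, φ_1 = x, φ_2 = x^2.
G =
  [2, 0, 2/3]
  [0, 2/3, 0]
  [2/3, 0, 2/5],
b = (-2, 2/15, -2/3).
Solving gives a_0 = -1, a_1 = 1/5, a_2 = 0, so
  g(x) = x/5 - 1.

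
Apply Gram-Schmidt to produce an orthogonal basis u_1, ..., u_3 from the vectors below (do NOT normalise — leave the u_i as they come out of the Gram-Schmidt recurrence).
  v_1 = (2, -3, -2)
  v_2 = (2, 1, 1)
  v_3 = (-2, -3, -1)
Orthogonal basis:
  u_1 = (2, -3, -2)
  u_2 = (36/17, 14/17, 15/17)
  u_3 = (-12/101, -72/101, 96/101)

Apply the Gram-Schmidt recurrence
  u_1 = v_1
  u_i = v_i − Σ_{j<i} ((v_i · u_j) / (u_j · u_j)) · u_j.

Step by step this gives:
  u_1 = (2, -3, -2)
  u_2 = (36/17, 14/17, 15/17)
  u_3 = (-12/101, -72/101, 96/101)

Orthogonality check:
  u_2 · u_1 = 0 (should be 0)
  u_3 · u_1 = 0 (should be 0)
  u_3 · u_2 = 0 (should be 0)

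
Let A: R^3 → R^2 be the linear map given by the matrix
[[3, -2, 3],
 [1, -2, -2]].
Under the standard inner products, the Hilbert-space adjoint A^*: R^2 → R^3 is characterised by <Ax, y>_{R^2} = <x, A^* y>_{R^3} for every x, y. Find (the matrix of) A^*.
A^* = A^T =
[[3, 1],
 [-2, -2],
 [3, -2]]

For real matrices with standard dot products, the defining identity <Ax, y> = <x, A^* y> gives (Ax)^T y = x^T (A^*) y, i.e. x^T A^T y = x^T (A^*) y. Since this holds for all x, y, we must have A^* = A^T. Therefore
A^* =
[[3, 1],
 [-2, -2],
 [3, -2]].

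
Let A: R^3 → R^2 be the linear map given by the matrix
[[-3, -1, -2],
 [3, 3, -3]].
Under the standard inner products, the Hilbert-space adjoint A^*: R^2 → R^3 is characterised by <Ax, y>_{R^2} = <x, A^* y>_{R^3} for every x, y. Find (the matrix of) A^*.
A^* = A^T =
[[-3, 3],
 [-1, 3],
 [-2, -3]]

For real matrices with standard dot products, the defining identity <Ax, y> = <x, A^* y> gives (Ax)^T y = x^T (A^*) y, i.e. x^T A^T y = x^T (A^*) y. Since this holds for all x, y, we must have A^* = A^T. Therefore
A^* =
[[-3, 3],
 [-1, 3],
 [-2, -3]].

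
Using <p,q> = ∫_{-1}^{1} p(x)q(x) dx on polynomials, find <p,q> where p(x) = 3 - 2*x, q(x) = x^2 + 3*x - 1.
<p,q> = -8

Expand the product: p(x)·q(x) = -2*x^3 - 3*x^2 + 11*x - 3.
∫_{-1}^{1} of each monomial x^k gives [2/(k+1) if k even, 0 if k odd]. Integrating term-by-term (or equivalently evaluating the antiderivative F(x) = -x^4/2 - x^3 + 11*x^2/2 - 3*x at the endpoints):
  F(1) − F(−1) = 1 − (9) = -8.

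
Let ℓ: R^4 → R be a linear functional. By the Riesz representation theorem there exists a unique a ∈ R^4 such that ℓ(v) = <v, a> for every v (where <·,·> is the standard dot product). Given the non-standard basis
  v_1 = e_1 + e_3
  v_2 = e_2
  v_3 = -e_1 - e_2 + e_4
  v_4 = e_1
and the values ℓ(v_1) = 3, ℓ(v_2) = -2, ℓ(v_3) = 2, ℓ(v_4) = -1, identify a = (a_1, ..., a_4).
a = (-1, -2, 4, -1)

Write a = (a_1, ..., a_4) in the standard basis. For each basis vector v_i, ℓ(v_i) = <v_i, a> is a linear equation in the a_j's. Collect the n equations into a matrix system V a = ℓ, where row i of V is v_i (expressed in the standard basis). Since V is invertible (lower-triangular with 1s on the diagonal, up to permutation), solve by back-substitution:
  V =
[[1, 0, 1, 0],
 [0, 1, 0, 0],
 [-1, -1, 0, 1],
 [1, 0, 0, 0]]
  V a = (3, -2, 2, -1)
Solving gives a = (-1, -2, 4, -1).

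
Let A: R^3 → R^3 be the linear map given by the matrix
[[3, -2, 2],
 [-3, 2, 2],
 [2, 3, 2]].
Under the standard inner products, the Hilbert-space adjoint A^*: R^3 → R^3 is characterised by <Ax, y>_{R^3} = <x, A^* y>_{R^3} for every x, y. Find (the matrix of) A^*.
A^* = A^T =
[[3, -3, 2],
 [-2, 2, 3],
 [2, 2, 2]]

For real matrices with standard dot products, the defining identity <Ax, y> = <x, A^* y> gives (Ax)^T y = x^T (A^*) y, i.e. x^T A^T y = x^T (A^*) y. Since this holds for all x, y, we must have A^* = A^T. Therefore
A^* =
[[3, -3, 2],
 [-2, 2, 3],
 [2, 2, 2]].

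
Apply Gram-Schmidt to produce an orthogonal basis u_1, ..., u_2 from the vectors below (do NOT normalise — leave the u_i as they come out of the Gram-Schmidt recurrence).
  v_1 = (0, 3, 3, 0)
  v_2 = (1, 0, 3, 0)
Orthogonal basis:
  u_1 = (0, 3, 3, 0)
  u_2 = (1, -3/2, 3/2, 0)

Apply the Gram-Schmidt recurrence
  u_1 = v_1
  u_i = v_i − Σ_{j<i} ((v_i · u_j) / (u_j · u_j)) · u_j.

Step by step this gives:
  u_1 = (0, 3, 3, 0)
  u_2 = (1, -3/2, 3/2, 0)

Orthogonality check:
  u_2 · u_1 = 0 (should be 0)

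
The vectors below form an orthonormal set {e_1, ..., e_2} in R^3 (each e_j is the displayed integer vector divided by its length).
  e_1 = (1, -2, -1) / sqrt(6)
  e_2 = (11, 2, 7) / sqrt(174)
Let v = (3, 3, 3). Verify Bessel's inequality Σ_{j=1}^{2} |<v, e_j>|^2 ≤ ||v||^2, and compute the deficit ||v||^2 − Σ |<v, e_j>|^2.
Σ |<v, e_j>|^2 = 774/29; ||v||^2 = 27; deficit = 9/29

Write each e_j = u_j / sqrt(<u_j, u_j>) where u_j is the displayed integer vector. Then <v, e_j> = <v, u_j> / sqrt(<u_j, u_j>), so |<v, e_j>|^2 = <v, u_j>^2 / <u_j, u_j>.
Coefficients: <v, e_1> = -6/sqrt(6), <v, e_2> = 60/sqrt(174).
Square and sum: Σ |<v, e_j>|^2 = 774/29.
Compute ||v||^2 = v·v = 27.
Deficit = 27 − 774/29 = 9/29 ≥ 0, confirming Bessel's inequality. (The deficit equals ||v − Σ <v,e_j> e_j||^2, the squared distance from v to span{e_j}.)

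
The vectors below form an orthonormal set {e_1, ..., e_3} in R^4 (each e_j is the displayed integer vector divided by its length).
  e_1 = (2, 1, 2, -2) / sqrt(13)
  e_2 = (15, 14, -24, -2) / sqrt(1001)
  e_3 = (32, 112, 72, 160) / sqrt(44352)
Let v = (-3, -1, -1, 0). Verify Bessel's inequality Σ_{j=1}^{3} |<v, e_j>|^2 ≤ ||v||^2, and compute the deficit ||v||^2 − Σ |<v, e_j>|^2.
Σ |<v, e_j>|^2 = 83/9; ||v||^2 = 11; deficit = 16/9

Write each e_j = u_j / sqrt(<u_j, u_j>) where u_j is the displayed integer vector. Then <v, e_j> = <v, u_j> / sqrt(<u_j, u_j>), so |<v, e_j>|^2 = <v, u_j>^2 / <u_j, u_j>.
Coefficients: <v, e_1> = -9/sqrt(13), <v, e_2> = -35/sqrt(1001), <v, e_3> = -280/sqrt(44352).
Square and sum: Σ |<v, e_j>|^2 = 83/9.
Compute ||v||^2 = v·v = 11.
Deficit = 11 − 83/9 = 16/9 ≥ 0, confirming Bessel's inequality. (The deficit equals ||v − Σ <v,e_j> e_j||^2, the squared distance from v to span{e_j}.)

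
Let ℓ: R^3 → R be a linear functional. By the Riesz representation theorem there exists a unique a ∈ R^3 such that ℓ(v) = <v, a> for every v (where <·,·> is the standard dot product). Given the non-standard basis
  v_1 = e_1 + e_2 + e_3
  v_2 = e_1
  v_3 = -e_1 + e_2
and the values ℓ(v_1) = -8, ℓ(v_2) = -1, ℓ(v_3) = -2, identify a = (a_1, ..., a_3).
a = (-1, -3, -4)

Write a = (a_1, ..., a_3) in the standard basis. For each basis vector v_i, ℓ(v_i) = <v_i, a> is a linear equation in the a_j's. Collect the n equations into a matrix system V a = ℓ, where row i of V is v_i (expressed in the standard basis). Since V is invertible (lower-triangular with 1s on the diagonal, up to permutation), solve by back-substitution:
  V =
[[1, 1, 1],
 [1, 0, 0],
 [-1, 1, 0]]
  V a = (-8, -1, -2)
Solving gives a = (-1, -3, -4).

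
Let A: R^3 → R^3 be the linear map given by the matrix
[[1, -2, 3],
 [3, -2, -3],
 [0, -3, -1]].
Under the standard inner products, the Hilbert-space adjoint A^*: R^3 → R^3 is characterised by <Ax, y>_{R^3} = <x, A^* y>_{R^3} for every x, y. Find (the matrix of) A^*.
A^* = A^T =
[[1, 3, 0],
 [-2, -2, -3],
 [3, -3, -1]]

For real matrices with standard dot products, the defining identity <Ax, y> = <x, A^* y> gives (Ax)^T y = x^T (A^*) y, i.e. x^T A^T y = x^T (A^*) y. Since this holds for all x, y, we must have A^* = A^T. Therefore
A^* =
[[1, 3, 0],
 [-2, -2, -3],
 [3, -3, -1]].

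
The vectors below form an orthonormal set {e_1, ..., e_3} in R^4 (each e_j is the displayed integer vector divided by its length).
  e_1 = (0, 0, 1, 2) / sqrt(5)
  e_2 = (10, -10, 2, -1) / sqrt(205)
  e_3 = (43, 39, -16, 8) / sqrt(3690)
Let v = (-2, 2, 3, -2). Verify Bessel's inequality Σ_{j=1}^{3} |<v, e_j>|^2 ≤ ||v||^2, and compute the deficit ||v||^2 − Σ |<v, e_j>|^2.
Σ |<v, e_j>|^2 = 33/5; ||v||^2 = 21; deficit = 72/5

Write each e_j = u_j / sqrt(<u_j, u_j>) where u_j is the displayed integer vector. Then <v, e_j> = <v, u_j> / sqrt(<u_j, u_j>), so |<v, e_j>|^2 = <v, u_j>^2 / <u_j, u_j>.
Coefficients: <v, e_1> = -1/sqrt(5), <v, e_2> = -32/sqrt(205), <v, e_3> = -72/sqrt(3690).
Square and sum: Σ |<v, e_j>|^2 = 33/5.
Compute ||v||^2 = v·v = 21.
Deficit = 21 − 33/5 = 72/5 ≥ 0, confirming Bessel's inequality. (The deficit equals ||v − Σ <v,e_j> e_j||^2, the squared distance from v to span{e_j}.)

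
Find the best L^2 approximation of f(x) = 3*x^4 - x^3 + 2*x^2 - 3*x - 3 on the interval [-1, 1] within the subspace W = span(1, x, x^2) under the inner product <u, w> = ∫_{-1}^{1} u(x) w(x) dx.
g(x) = 32*x^2/7 - 18*x/5 - 114/35

The best approximation g ∈ W is the orthogonal projection of f onto W. Writing g = a_0 + a_1 x + a_2 x^2, the coefficients solve the normal equations G · a = b where
  G_{ij} = <φ_i, φ_j> and b_i = <f, φ_i>, with φ_0 = 1, φ_1 = x, φ_2 = x^2.
G =
  [2, 0, 2/3]
  [0, 2/3, 0]
  [2/3, 0, 2/5],
b = (-52/15, -12/5, -12/35).
Solving gives a_0 = -114/35, a_1 = -18/5, a_2 = 32/7, so
  g(x) = 32*x^2/7 - 18*x/5 - 114/35.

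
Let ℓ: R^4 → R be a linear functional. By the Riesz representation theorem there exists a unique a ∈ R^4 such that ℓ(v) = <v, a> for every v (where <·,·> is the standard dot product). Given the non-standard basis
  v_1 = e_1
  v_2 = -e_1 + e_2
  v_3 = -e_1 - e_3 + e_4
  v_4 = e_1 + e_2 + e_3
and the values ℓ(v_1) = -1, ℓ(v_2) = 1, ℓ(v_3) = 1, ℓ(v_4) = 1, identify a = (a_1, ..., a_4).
a = (-1, 0, 2, 2)

Write a = (a_1, ..., a_4) in the standard basis. For each basis vector v_i, ℓ(v_i) = <v_i, a> is a linear equation in the a_j's. Collect the n equations into a matrix system V a = ℓ, where row i of V is v_i (expressed in the standard basis). Since V is invertible (lower-triangular with 1s on the diagonal, up to permutation), solve by back-substitution:
  V =
[[1, 0, 0, 0],
 [-1, 1, 0, 0],
 [-1, 0, -1, 1],
 [1, 1, 1, 0]]
  V a = (-1, 1, 1, 1)
Solving gives a = (-1, 0, 2, 2).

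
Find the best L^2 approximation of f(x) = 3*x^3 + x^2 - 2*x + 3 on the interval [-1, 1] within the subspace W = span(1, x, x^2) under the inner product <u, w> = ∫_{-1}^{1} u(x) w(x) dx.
g(x) = x^2 - x/5 + 3

The best approximation g ∈ W is the orthogonal projection of f onto W. Writing g = a_0 + a_1 x + a_2 x^2, the coefficients solve the normal equations G · a = b where
  G_{ij} = <φ_i, φ_j> and b_i = <f, φ_i>, with φ_0 = 1, φ_1 = x, φ_2 = x^2.
G =
  [2, 0, 2/3]
  [0, 2/3, 0]
  [2/3, 0, 2/5],
b = (20/3, -2/15, 12/5).
Solving gives a_0 = 3, a_1 = -1/5, a_2 = 1, so
  g(x) = x^2 - x/5 + 3.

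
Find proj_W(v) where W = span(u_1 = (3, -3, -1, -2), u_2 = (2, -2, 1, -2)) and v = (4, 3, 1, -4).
proj_W(v) = (101/74, -101/74, 69/37, -68/37)

Set up U = [u_1 | ... | u_2] ∈ R^(4×2). The projector onto W = col(U) is P = U (U^T U)^(-1) U^T.
Compute U^T U =
  [23, 15]
  [15, 13],
and U^T v = (10, 11).
Solve U^T U · c = U^T v for the coefficients: c = (-35/74, 103/74). The projection is proj_W(v) = U c.
Check: (v - proj_W(v)) · u_1 = 0  (should be 0).
Check: (v - proj_W(v)) · u_2 = 0  (should be 0).
Result: proj_W(v) = (101/74, -101/74, 69/37, -68/37).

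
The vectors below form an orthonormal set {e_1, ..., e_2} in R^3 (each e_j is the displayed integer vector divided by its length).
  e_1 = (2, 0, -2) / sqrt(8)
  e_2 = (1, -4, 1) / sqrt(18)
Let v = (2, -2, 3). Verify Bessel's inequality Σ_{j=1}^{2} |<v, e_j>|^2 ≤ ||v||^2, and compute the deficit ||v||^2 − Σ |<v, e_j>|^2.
Σ |<v, e_j>|^2 = 89/9; ||v||^2 = 17; deficit = 64/9

Write each e_j = u_j / sqrt(<u_j, u_j>) where u_j is the displayed integer vector. Then <v, e_j> = <v, u_j> / sqrt(<u_j, u_j>), so |<v, e_j>|^2 = <v, u_j>^2 / <u_j, u_j>.
Coefficients: <v, e_1> = -2/sqrt(8), <v, e_2> = 13/sqrt(18).
Square and sum: Σ |<v, e_j>|^2 = 89/9.
Compute ||v||^2 = v·v = 17.
Deficit = 17 − 89/9 = 64/9 ≥ 0, confirming Bessel's inequality. (The deficit equals ||v − Σ <v,e_j> e_j||^2, the squared distance from v to span{e_j}.)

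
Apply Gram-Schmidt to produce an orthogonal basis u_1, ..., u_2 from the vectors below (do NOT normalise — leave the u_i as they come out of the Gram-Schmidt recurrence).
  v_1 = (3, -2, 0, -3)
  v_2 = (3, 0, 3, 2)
Orthogonal basis:
  u_1 = (3, -2, 0, -3)
  u_2 = (57/22, 3/11, 3, 53/22)

Apply the Gram-Schmidt recurrence
  u_1 = v_1
  u_i = v_i − Σ_{j<i} ((v_i · u_j) / (u_j · u_j)) · u_j.

Step by step this gives:
  u_1 = (3, -2, 0, -3)
  u_2 = (57/22, 3/11, 3, 53/22)

Orthogonality check:
  u_2 · u_1 = 0 (should be 0)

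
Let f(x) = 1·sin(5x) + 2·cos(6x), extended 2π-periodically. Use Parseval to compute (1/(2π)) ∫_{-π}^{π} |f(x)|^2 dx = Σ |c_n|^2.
Σ |c_n|^2 = 5/2

Expand |f|^2 and use orthogonality of {sin(nx), cos(mx)} on [-π, π]:
  ∫_{-π}^{π} sin(nx)^2 dx = π, ∫ cos(mx)^2 dx = π, and cross terms integrate to 0.
So ∫_{-π}^{π} f(x)^2 dx = 1^2 · π + 2^2 · π = (1 + 4)π.
Divide by 2π: (1 + 4)/2 = 5/2.
By Parseval, this equals Σ |c_n|^2.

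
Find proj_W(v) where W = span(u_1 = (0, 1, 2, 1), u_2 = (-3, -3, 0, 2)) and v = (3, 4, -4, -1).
proj_W(v) = (429/131, 296/131, -266/131, -419/131)

Set up U = [u_1 | ... | u_2] ∈ R^(4×2). The projector onto W = col(U) is P = U (U^T U)^(-1) U^T.
Compute U^T U =
  [6, -1]
  [-1, 22],
and U^T v = (-5, -23).
Solve U^T U · c = U^T v for the coefficients: c = (-133/131, -143/131). The projection is proj_W(v) = U c.
Check: (v - proj_W(v)) · u_1 = 0  (should be 0).
Check: (v - proj_W(v)) · u_2 = 0  (should be 0).
Result: proj_W(v) = (429/131, 296/131, -266/131, -419/131).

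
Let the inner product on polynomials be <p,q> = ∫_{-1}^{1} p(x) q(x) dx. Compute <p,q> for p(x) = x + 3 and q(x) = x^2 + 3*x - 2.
<p,q> = -8

Expand the product: p(x)·q(x) = x^3 + 6*x^2 + 7*x - 6.
∫_{-1}^{1} of each monomial x^k gives [2/(k+1) if k even, 0 if k odd]. Integrating term-by-term (or equivalently evaluating the antiderivative F(x) = x^4/4 + 2*x^3 + 7*x^2/2 - 6*x at the endpoints):
  F(1) − F(−1) = -1/4 − (31/4) = -8.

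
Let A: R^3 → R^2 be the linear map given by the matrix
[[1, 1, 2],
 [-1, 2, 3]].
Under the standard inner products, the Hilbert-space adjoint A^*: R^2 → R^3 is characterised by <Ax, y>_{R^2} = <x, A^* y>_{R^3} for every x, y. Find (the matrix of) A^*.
A^* = A^T =
[[1, -1],
 [1, 2],
 [2, 3]]

For real matrices with standard dot products, the defining identity <Ax, y> = <x, A^* y> gives (Ax)^T y = x^T (A^*) y, i.e. x^T A^T y = x^T (A^*) y. Since this holds for all x, y, we must have A^* = A^T. Therefore
A^* =
[[1, -1],
 [1, 2],
 [2, 3]].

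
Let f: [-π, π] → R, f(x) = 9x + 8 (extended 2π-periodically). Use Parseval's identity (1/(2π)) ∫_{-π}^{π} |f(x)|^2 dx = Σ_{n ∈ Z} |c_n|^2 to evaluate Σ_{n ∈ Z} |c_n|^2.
Σ |c_n|^2 = 27π^2 + 64

Expand and integrate term by term over [-π, π]:
  ∫ (9x)^2 dx = 81·(2π^3/3); ∫ 2·9·(8)·x dx = 0 (odd integrand); ∫ 8^2 dx = 64·2π.
So (1/(2π)) ∫_{-π}^{π} (9x + 8)^2 dx = 81π^2/3 + 64 = 27π^2 + 64.
Parseval ⇒ Σ |c_n|^2 = 27π^2 + 64.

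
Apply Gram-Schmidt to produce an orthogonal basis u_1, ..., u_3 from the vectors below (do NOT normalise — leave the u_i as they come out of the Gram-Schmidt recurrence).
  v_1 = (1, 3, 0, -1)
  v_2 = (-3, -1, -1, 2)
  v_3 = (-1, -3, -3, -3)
Orthogonal basis:
  u_1 = (1, 3, 0, -1)
  u_2 = (-25/11, 13/11, -1, 14/11)
  u_3 = (-89/101, -83/101, -326/101, -338/101)

Apply the Gram-Schmidt recurrence
  u_1 = v_1
  u_i = v_i − Σ_{j<i} ((v_i · u_j) / (u_j · u_j)) · u_j.

Step by step this gives:
  u_1 = (1, 3, 0, -1)
  u_2 = (-25/11, 13/11, -1, 14/11)
  u_3 = (-89/101, -83/101, -326/101, -338/101)

Orthogonality check:
  u_2 · u_1 = 0 (should be 0)
  u_3 · u_1 = 0 (should be 0)
  u_3 · u_2 = 0 (should be 0)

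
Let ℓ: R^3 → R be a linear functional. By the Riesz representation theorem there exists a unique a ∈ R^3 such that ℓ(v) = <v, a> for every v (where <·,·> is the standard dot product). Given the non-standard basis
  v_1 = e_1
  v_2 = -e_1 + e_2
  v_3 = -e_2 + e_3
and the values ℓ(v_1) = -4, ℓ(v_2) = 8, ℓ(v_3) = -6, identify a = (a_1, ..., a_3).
a = (-4, 4, -2)

Write a = (a_1, ..., a_3) in the standard basis. For each basis vector v_i, ℓ(v_i) = <v_i, a> is a linear equation in the a_j's. Collect the n equations into a matrix system V a = ℓ, where row i of V is v_i (expressed in the standard basis). Since V is invertible (lower-triangular with 1s on the diagonal, up to permutation), solve by back-substitution:
  V =
[[1, 0, 0],
 [-1, 1, 0],
 [0, -1, 1]]
  V a = (-4, 8, -6)
Solving gives a = (-4, 4, -2).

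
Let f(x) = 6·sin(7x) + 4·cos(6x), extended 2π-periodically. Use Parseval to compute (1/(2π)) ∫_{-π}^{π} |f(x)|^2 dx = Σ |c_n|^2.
Σ |c_n|^2 = 26

Expand |f|^2 and use orthogonality of {sin(nx), cos(mx)} on [-π, π]:
  ∫_{-π}^{π} sin(nx)^2 dx = π, ∫ cos(mx)^2 dx = π, and cross terms integrate to 0.
So ∫_{-π}^{π} f(x)^2 dx = 6^2 · π + 4^2 · π = (36 + 16)π.
Divide by 2π: (36 + 16)/2 = 26.
By Parseval, this equals Σ |c_n|^2.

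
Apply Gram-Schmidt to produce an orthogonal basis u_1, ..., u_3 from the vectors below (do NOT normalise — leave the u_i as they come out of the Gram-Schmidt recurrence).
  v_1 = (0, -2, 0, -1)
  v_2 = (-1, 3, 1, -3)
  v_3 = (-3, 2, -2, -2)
Orthogonal basis:
  u_1 = (0, -2, 0, -1)
  u_2 = (-1, 9/5, 1, -18/5)
  u_3 = (-214/91, 3/91, -241/91, -6/91)

Apply the Gram-Schmidt recurrence
  u_1 = v_1
  u_i = v_i − Σ_{j<i} ((v_i · u_j) / (u_j · u_j)) · u_j.

Step by step this gives:
  u_1 = (0, -2, 0, -1)
  u_2 = (-1, 9/5, 1, -18/5)
  u_3 = (-214/91, 3/91, -241/91, -6/91)

Orthogonality check:
  u_2 · u_1 = 0 (should be 0)
  u_3 · u_1 = 0 (should be 0)
  u_3 · u_2 = 0 (should be 0)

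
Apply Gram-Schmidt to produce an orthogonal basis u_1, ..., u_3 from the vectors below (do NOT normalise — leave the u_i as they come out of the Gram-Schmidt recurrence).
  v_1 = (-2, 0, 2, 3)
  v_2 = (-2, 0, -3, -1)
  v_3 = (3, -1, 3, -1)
Orthogonal basis:
  u_1 = (-2, 0, 2, 3)
  u_2 = (-44/17, 0, -41/17, -2/17)
  u_3 = (-91/213, -1, 104/213, -130/213)

Apply the Gram-Schmidt recurrence
  u_1 = v_1
  u_i = v_i − Σ_{j<i} ((v_i · u_j) / (u_j · u_j)) · u_j.

Step by step this gives:
  u_1 = (-2, 0, 2, 3)
  u_2 = (-44/17, 0, -41/17, -2/17)
  u_3 = (-91/213, -1, 104/213, -130/213)

Orthogonality check:
  u_2 · u_1 = 0 (should be 0)
  u_3 · u_1 = 0 (should be 0)
  u_3 · u_2 = 0 (should be 0)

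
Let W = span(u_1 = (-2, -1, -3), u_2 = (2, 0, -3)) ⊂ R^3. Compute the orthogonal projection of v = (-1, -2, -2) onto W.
proj_W(v) = (-208/157, -110/157, -348/157)

Set up U = [u_1 | ... | u_2] ∈ R^(3×2). The projector onto W = col(U) is P = U (U^T U)^(-1) U^T.
Compute U^T U =
  [14, 5]
  [5, 13],
and U^T v = (10, 4).
Solve U^T U · c = U^T v for the coefficients: c = (110/157, 6/157). The projection is proj_W(v) = U c.
Check: (v - proj_W(v)) · u_1 = 0  (should be 0).
Check: (v - proj_W(v)) · u_2 = 0  (should be 0).
Result: proj_W(v) = (-208/157, -110/157, -348/157).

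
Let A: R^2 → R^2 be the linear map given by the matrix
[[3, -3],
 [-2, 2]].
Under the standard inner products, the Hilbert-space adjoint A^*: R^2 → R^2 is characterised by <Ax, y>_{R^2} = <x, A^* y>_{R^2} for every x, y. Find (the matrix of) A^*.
A^* = A^T =
[[3, -2],
 [-3, 2]]

For real matrices with standard dot products, the defining identity <Ax, y> = <x, A^* y> gives (Ax)^T y = x^T (A^*) y, i.e. x^T A^T y = x^T (A^*) y. Since this holds for all x, y, we must have A^* = A^T. Therefore
A^* =
[[3, -2],
 [-3, 2]].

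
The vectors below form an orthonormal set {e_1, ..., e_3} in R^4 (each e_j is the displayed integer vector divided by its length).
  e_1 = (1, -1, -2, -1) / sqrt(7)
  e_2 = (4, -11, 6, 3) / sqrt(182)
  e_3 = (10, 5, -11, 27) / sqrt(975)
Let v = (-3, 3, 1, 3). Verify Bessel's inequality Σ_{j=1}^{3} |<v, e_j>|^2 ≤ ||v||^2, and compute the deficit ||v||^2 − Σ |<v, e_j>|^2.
Σ |<v, e_j>|^2 = 76/3; ||v||^2 = 28; deficit = 8/3

Write each e_j = u_j / sqrt(<u_j, u_j>) where u_j is the displayed integer vector. Then <v, e_j> = <v, u_j> / sqrt(<u_j, u_j>), so |<v, e_j>|^2 = <v, u_j>^2 / <u_j, u_j>.
Coefficients: <v, e_1> = -11/sqrt(7), <v, e_2> = -30/sqrt(182), <v, e_3> = 55/sqrt(975).
Square and sum: Σ |<v, e_j>|^2 = 76/3.
Compute ||v||^2 = v·v = 28.
Deficit = 28 − 76/3 = 8/3 ≥ 0, confirming Bessel's inequality. (The deficit equals ||v − Σ <v,e_j> e_j||^2, the squared distance from v to span{e_j}.)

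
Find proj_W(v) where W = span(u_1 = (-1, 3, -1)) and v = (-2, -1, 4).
proj_W(v) = (5/11, -15/11, 5/11)

Set up U = [u_1 | ... | u_1] ∈ R^(3×1). The projector onto W = col(U) is P = U (U^T U)^(-1) U^T.
Compute U^T U =
  [11],
and U^T v = (-5).
Solve U^T U · c = U^T v for the coefficients: c = (-5/11). The projection is proj_W(v) = U c.
Check: (v - proj_W(v)) · u_1 = 0  (should be 0).
Result: proj_W(v) = (5/11, -15/11, 5/11).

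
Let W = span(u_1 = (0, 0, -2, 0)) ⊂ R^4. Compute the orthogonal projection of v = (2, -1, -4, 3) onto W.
proj_W(v) = (0, 0, -4, 0)

Set up U = [u_1 | ... | u_1] ∈ R^(4×1). The projector onto W = col(U) is P = U (U^T U)^(-1) U^T.
Compute U^T U =
  [4],
and U^T v = (8).
Solve U^T U · c = U^T v for the coefficients: c = (2). The projection is proj_W(v) = U c.
Check: (v - proj_W(v)) · u_1 = 0  (should be 0).
Result: proj_W(v) = (0, 0, -4, 0).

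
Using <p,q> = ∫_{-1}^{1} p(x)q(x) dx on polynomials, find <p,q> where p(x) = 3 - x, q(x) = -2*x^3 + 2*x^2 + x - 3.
<p,q> = -208/15

Expand the product: p(x)·q(x) = 2*x^4 - 8*x^3 + 5*x^2 + 6*x - 9.
∫_{-1}^{1} of each monomial x^k gives [2/(k+1) if k even, 0 if k odd]. Integrating term-by-term (or equivalently evaluating the antiderivative F(x) = 2*x^5/5 - 2*x^4 + 5*x^3/3 + 3*x^2 - 9*x at the endpoints):
  F(1) − F(−1) = -89/15 − (119/15) = -208/15.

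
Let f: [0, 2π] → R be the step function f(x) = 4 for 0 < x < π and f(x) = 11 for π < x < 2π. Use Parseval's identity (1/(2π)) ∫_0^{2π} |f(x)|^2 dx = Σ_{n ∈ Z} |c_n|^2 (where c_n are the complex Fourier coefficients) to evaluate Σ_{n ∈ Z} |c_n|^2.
Σ |c_n|^2 = 137/2

Parseval equates the L^2 energy of f (normalised by 1/(2π)) with the ℓ^2 sum of its Fourier coefficients: (1/(2π)) ∫_0^{2π} |f|^2 = Σ |c_n|^2.
Compute the left side: (1/(2π)) [∫_0^π 4^2 dx + ∫_π^{2π} 11^2 dx] = (1/(2π)) · (16π + 121π) = (16 + 121)/2 = 137/2.
So Σ_{n ∈ Z} |c_n|^2 = 137/2.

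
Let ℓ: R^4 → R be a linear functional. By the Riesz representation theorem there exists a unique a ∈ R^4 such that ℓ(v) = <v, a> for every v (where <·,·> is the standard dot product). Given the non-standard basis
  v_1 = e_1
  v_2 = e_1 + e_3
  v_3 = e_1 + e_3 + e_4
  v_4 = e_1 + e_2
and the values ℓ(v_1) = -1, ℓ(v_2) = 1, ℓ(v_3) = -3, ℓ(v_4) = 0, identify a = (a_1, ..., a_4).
a = (-1, 1, 2, -4)

Write a = (a_1, ..., a_4) in the standard basis. For each basis vector v_i, ℓ(v_i) = <v_i, a> is a linear equation in the a_j's. Collect the n equations into a matrix system V a = ℓ, where row i of V is v_i (expressed in the standard basis). Since V is invertible (lower-triangular with 1s on the diagonal, up to permutation), solve by back-substitution:
  V =
[[1, 0, 0, 0],
 [1, 0, 1, 0],
 [1, 0, 1, 1],
 [1, 1, 0, 0]]
  V a = (-1, 1, -3, 0)
Solving gives a = (-1, 1, 2, -4).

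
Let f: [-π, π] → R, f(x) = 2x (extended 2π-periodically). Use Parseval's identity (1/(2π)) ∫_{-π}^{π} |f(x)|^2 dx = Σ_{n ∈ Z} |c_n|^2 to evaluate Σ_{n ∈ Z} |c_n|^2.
Σ |c_n|^2 = 4π^2/3

Expand and integrate term by term over [-π, π]:
  ∫ (2x)^2 dx = 4·(2π^3/3); ∫ 2·2·(0)·x dx = 0 (odd integrand); ∫ 0^2 dx = 0·2π.
So (1/(2π)) ∫_{-π}^{π} (2x)^2 dx = 4π^2/3 + 0 = 4π^2/3.
Parseval ⇒ Σ |c_n|^2 = 4π^2/3.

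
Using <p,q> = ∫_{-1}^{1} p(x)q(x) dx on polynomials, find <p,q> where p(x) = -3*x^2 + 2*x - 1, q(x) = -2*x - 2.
<p,q> = 16/3

Expand the product: p(x)·q(x) = 6*x^3 + 2*x^2 - 2*x + 2.
∫_{-1}^{1} of each monomial x^k gives [2/(k+1) if k even, 0 if k odd]. Integrating term-by-term (or equivalently evaluating the antiderivative F(x) = 3*x^4/2 + 2*x^3/3 - x^2 + 2*x at the endpoints):
  F(1) − F(−1) = 19/6 − (-13/6) = 16/3.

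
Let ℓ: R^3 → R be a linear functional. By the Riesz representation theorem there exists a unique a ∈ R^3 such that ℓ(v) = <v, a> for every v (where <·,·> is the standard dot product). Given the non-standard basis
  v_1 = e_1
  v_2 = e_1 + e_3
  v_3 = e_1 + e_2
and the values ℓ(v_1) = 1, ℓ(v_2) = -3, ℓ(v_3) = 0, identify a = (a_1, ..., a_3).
a = (1, -1, -4)

Write a = (a_1, ..., a_3) in the standard basis. For each basis vector v_i, ℓ(v_i) = <v_i, a> is a linear equation in the a_j's. Collect the n equations into a matrix system V a = ℓ, where row i of V is v_i (expressed in the standard basis). Since V is invertible (lower-triangular with 1s on the diagonal, up to permutation), solve by back-substitution:
  V =
[[1, 0, 0],
 [1, 0, 1],
 [1, 1, 0]]
  V a = (1, -3, 0)
Solving gives a = (1, -1, -4).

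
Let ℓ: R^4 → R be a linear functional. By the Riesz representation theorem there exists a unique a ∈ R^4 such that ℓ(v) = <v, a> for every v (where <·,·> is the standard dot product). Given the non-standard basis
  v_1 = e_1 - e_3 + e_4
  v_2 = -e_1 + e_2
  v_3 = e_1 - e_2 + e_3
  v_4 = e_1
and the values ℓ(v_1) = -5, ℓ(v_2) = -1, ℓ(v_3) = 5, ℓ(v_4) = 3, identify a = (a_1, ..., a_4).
a = (3, 2, 4, -4)

Write a = (a_1, ..., a_4) in the standard basis. For each basis vector v_i, ℓ(v_i) = <v_i, a> is a linear equation in the a_j's. Collect the n equations into a matrix system V a = ℓ, where row i of V is v_i (expressed in the standard basis). Since V is invertible (lower-triangular with 1s on the diagonal, up to permutation), solve by back-substitution:
  V =
[[1, 0, -1, 1],
 [-1, 1, 0, 0],
 [1, -1, 1, 0],
 [1, 0, 0, 0]]
  V a = (-5, -1, 5, 3)
Solving gives a = (3, 2, 4, -4).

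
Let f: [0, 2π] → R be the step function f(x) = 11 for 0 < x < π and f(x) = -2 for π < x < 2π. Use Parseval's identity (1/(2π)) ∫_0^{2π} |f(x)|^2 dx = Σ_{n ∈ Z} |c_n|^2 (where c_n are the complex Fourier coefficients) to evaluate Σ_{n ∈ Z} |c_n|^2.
Σ |c_n|^2 = 125/2

Parseval equates the L^2 energy of f (normalised by 1/(2π)) with the ℓ^2 sum of its Fourier coefficients: (1/(2π)) ∫_0^{2π} |f|^2 = Σ |c_n|^2.
Compute the left side: (1/(2π)) [∫_0^π 11^2 dx + ∫_π^{2π} (-2)^2 dx] = (1/(2π)) · (121π + 4π) = (121 + 4)/2 = 125/2.
So Σ_{n ∈ Z} |c_n|^2 = 125/2.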